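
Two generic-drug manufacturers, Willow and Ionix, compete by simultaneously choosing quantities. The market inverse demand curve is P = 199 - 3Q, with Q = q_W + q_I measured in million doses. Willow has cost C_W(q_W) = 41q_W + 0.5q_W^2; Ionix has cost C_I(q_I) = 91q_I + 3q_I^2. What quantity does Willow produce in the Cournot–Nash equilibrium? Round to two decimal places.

Willow's profit: π_W = (199 - 3Q)q_W - (41q_W + (1/2)q_W²). Setting ∂π_W/∂q_W = 0: 158 - 7q_W - 3(q_I) = 0.
Ionix's profit: π_I = (199 - 3Q)q_I - (91q_I + 3q_I²). Setting ∂π_I/∂q_I = 0: 108 - 12q_I - 3(q_W) = 0.
Best responses: q_W = (158 - 3q_I)/7, q_I = (108 - 3q_W)/12.
Substituting one into the other gives q_W = 524/25 and q_I = 94/25.

20.96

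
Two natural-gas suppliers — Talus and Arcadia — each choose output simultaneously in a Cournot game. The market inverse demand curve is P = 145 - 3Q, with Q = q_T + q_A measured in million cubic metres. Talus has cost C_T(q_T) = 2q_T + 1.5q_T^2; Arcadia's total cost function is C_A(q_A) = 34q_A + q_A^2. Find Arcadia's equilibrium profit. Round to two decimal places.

327.44

Talus's profit: π_T = (145 - 3Q)q_T - (2q_T + (3/2)q_T²). Setting ∂π_T/∂q_T = 0: 143 - 9q_T - 3(q_A) = 0.
Arcadia's first-order condition: 111 - 8q_A - 3(q_T) = 0.
So q_T = (143 - 3q_A)/9 and q_A = (111 - 3q_T)/8.
Solving the pair: q_T = 811/63, q_A = 190/21.
Price P = 145 - 3·(1381/63) = 1664/21.
Arcadia's profit: (1664/21)·(190/21) - 34·(190/21) - (190/21)² = 327.4376.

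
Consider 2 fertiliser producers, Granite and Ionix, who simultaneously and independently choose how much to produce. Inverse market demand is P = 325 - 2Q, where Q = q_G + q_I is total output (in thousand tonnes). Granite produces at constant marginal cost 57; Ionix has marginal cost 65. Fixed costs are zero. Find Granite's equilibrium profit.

4232

Granite's profit: π_G = (325 - 2Q)q_G - (57q_G). Setting ∂π_G/∂q_G = 0: 268 - 4q_G - 2(q_I) = 0.
Ionix's profit: π_I = (325 - 2Q)q_I - (65q_I). Setting ∂π_I/∂q_I = 0: 260 - 4q_I - 2(q_G) = 0.
So q_G = (268 - 2q_I)/4 and q_I = (260 - 2q_G)/4.
Solving the pair: q_G = 46, q_I = 42.
Price P = 325 - 2·88 = 149.
Granite's profit: (149 - 57)·46 = 4232.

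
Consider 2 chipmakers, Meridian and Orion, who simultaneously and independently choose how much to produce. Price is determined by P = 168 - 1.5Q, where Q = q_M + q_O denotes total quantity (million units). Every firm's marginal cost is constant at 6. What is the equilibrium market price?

60

A representative firm's profit is π_i = q_i(168 - 1.5Q) - 6q_i.
First-order condition (treating rivals' output as given): 162 - 3q_i - (3/2)q_j = 0.
By symmetry each firm produces the same amount; substituting q_j = q_i yields q_i = 162/(9/2) = 36.
Total output Q = 72, so price P = 168 - (3/2)·72 = 60.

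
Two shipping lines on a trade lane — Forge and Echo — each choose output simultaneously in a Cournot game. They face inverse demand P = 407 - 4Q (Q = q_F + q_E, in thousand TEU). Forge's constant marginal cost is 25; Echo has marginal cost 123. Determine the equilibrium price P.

Forge's profit: π_F = (407 - 4Q)q_F - (25q_F). Setting ∂π_F/∂q_F = 0: 382 - 8q_F - 4(q_E) = 0.
Echo's profit: π_E = (407 - 4Q)q_E - (123q_E). Setting ∂π_E/∂q_E = 0: 284 - 8q_E - 4(q_F) = 0.
Rearranging gives the reaction functions q_F = (382 - 4q_E)/8 and q_E = (284 - 4q_F)/8.
Substituting one into the other gives q_F = 40 and q_E = 31/2.
Total output Q = 111/2, so price P = 407 - 4·(111/2) = 185.

185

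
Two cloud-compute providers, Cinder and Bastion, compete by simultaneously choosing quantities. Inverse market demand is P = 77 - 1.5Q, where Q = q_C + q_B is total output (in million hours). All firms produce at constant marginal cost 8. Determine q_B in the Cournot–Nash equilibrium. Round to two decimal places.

A representative firm's profit is π_i = q_i(77 - 1.5Q) - 8q_i.
First-order condition (treating rivals' output as given): 69 - 3q_i - (3/2)q_j = 0.
By symmetry each firm produces the same amount; substituting q_j = q_i yields q_i = 69/(9/2) = 46/3.

15.33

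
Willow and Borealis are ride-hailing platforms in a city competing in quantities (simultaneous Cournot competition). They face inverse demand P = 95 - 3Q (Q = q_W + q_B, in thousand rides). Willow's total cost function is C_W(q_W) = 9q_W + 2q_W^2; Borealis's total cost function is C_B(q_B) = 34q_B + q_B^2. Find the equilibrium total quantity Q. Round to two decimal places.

12.07

Willow's profit: π_W = (95 - 3Q)q_W - (9q_W + 2q_W²). Setting ∂π_W/∂q_W = 0: 86 - 10q_W - 3(q_B) = 0.
Borealis's first-order condition: 61 - 8q_B - 3(q_W) = 0.
So q_W = (86 - 3q_B)/10 and q_B = (61 - 3q_W)/8.
Substituting one into the other gives q_W = 505/71 and q_B = 352/71.
Total output Q = 505/71 + 352/71 = 857/71.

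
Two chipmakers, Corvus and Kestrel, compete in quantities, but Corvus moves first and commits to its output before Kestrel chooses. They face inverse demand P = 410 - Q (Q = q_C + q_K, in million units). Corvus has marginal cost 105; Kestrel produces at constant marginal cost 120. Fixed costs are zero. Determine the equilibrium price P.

185

Solve by backward induction. Given q_C, the follower Kestrel maximises π_K = (410 - q_C - q_K)q_K - 120q_K.
∂π_K/∂q_K = 290 - q_C - 2q_K = 0 gives the reaction function q_K = (290 - q_C)/2.
Corvus substitutes q_K(q_C) into its own profit: π_C = q_C(410 - q_C - (290 - q_C)/2) - 105q_C = (265 - (1/2)q_C)q_C - 105q_C.
Maximising: ∂π_C/∂q_C = 160 - q_C = 0, giving q_C = 160.
Then q_K = (290 - 160)/2 = 65.
Total output Q = 225, so price P = 410 - 225 = 185.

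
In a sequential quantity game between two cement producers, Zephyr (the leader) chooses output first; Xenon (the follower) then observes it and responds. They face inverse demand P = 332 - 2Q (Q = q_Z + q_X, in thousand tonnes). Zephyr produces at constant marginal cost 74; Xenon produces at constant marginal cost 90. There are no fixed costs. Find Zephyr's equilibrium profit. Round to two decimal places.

Solve by backward induction. Given q_Z, the follower Xenon maximises π_X = (332 - 2q_Z - 2q_X)q_X - 90q_X.
Follower FOC: 242 - 2q_Z - 4q_X = 0, so q_X(q_Z) = (242 - 2q_Z)/4.
Zephyr substitutes q_X(q_Z) into its own profit: π_Z = q_Z(332 - 2q_Z - (242 - 2q_Z)/2) - 74q_Z = (211 - q_Z)q_Z - 74q_Z.
Maximising: ∂π_Z/∂q_Z = 137 - 2q_Z = 0, giving q_Z = 137/2.
Then q_X = (242 - 2·(137/2))/4 = 105/4.
Price P = 332 - 2·(379/4) = 285/2.
Zephyr's profit: (285/2 - 74)·(137/2) = 4692.2500.

4692.25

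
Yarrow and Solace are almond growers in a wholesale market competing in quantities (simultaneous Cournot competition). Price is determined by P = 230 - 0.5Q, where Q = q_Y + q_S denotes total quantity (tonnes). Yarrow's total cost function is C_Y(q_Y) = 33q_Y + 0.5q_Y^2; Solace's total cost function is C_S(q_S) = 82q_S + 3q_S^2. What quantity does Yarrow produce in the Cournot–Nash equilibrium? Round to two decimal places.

94.91

Yarrow's profit: π_Y = (230 - 0.5Q)q_Y - (33q_Y + (1/2)q_Y²). Setting ∂π_Y/∂q_Y = 0: 197 - 2q_Y - (1/2)(q_S) = 0.
Solace's first-order condition: 148 - 7q_S - (1/2)(q_Y) = 0.
Rearranging gives the reaction functions q_Y = (197 - (1/2)q_S)/2 and q_S = (148 - (1/2)q_Y)/7.
Solving the pair: q_Y = 1044/11, q_S = 158/11.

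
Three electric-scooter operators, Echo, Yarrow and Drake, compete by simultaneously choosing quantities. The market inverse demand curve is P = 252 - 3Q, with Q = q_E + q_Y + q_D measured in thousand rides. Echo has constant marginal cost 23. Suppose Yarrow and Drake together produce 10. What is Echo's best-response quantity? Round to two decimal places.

33.17

With rivals' combined output fixed at 10, Echo's profit is π_E = (252 - 3·10 - 3q_E)q_E - (23q_E) = (222 - 3q_E)q_E - (23q_E).
∂π_E/∂q_E = 199 - 6q_E = 0, so q_E = 199/6.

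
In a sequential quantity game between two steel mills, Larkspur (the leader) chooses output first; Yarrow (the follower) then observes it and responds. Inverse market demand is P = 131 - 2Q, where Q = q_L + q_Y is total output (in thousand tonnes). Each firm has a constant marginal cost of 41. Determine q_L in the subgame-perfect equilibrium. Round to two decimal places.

The follower Yarrow best-responds to any q_L: π_Y = (131 - 2Q)q_Y - 41q_Y.
Follower FOC: 90 - 2q_L - 4q_Y = 0, so q_Y(q_L) = (90 - 2q_L)/4.
Larkspur substitutes q_Y(q_L) into its own profit: π_L = q_L(131 - 2q_L - (90 - 2q_L)/2) - 41q_L = (86 - q_L)q_L - 41q_L.
The leader's first-order condition 45 - 2q_L = 0 yields q_L = 45/2.
Then q_Y = (90 - 2·(45/2))/4 = 45/4.

22.50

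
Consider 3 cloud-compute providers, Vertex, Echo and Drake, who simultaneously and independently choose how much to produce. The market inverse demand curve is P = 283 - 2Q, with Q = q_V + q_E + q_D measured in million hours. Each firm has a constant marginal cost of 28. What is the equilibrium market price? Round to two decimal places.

Each firm earns π_i = (283 - 2Q)q_i - 28q_i.
First-order condition (treating rivals' output as given): 255 - 4q_i - 2·Σ_{j≠i} q_j = 0.
By symmetry each firm produces the same amount; substituting Σ_{j≠i} q_j = 2q_i yields q_i = 255/8.
Total output Q = 765/8, so price P = 283 - 2·(765/8) = 367/4.

91.75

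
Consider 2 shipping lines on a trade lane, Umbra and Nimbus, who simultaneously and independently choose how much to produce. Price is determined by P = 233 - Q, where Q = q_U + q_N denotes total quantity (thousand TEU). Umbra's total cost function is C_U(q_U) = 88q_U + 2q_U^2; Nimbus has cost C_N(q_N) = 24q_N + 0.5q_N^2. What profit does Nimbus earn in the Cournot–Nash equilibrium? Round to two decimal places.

6383.47

Umbra's profit: π_U = (233 - Q)q_U - (88q_U + 2q_U²). Setting ∂π_U/∂q_U = 0: 145 - 6q_U - (q_N) = 0.
Nimbus's first-order condition: 209 - 3q_N - (q_U) = 0.
So q_U = (145 - q_N)/6 and q_N = (209 - q_U)/3.
Solving the pair: q_U = 226/17, q_N = 1109/17.
Price P = 233 - 1335/17 = 154.4706.
Nimbus's profit: 154.4706·(1109/17) - 24·(1109/17) - (1/2)(1109/17)² = 6383.4654.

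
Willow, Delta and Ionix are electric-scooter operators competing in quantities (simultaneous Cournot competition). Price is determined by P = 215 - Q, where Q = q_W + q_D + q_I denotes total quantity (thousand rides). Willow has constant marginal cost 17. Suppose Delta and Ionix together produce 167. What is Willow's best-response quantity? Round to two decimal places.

15.50

With rivals' combined output fixed at 167, Willow's profit is π_W = (215 - 167 - q_W)q_W - (17q_W) = (48 - q_W)q_W - (17q_W).
∂π_W/∂q_W = 31 - 2q_W = 0, so q_W = 31/2.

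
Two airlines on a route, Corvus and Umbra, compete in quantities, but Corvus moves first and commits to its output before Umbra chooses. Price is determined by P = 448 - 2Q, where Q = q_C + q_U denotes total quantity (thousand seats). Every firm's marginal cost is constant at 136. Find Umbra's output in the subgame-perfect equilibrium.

Solve by backward induction. Given q_C, the follower Umbra maximises π_U = (448 - 2q_C - 2q_U)q_U - 136q_U.
∂π_U/∂q_U = 312 - 2q_C - 4q_U = 0 gives the reaction function q_U = (312 - 2q_C)/4.
Corvus substitutes q_U(q_C) into its own profit: π_C = q_C(448 - 2q_C - (312 - 2q_C)/2) - 136q_C = (292 - q_C)q_C - 136q_C.
Maximising: ∂π_C/∂q_C = 156 - 2q_C = 0, giving q_C = 78.
Then q_U = (312 - 2·78)/4 = 39.

39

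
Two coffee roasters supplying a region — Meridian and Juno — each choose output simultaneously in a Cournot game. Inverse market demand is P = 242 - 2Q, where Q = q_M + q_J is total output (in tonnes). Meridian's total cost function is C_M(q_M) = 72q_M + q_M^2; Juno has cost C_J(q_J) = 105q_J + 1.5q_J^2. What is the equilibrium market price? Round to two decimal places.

Meridian's profit: π_M = (242 - 2Q)q_M - (72q_M + q_M²). Setting ∂π_M/∂q_M = 0: 170 - 6q_M - 2(q_J) = 0.
Juno's first-order condition: 137 - 7q_J - 2(q_M) = 0.
So q_M = (170 - 2q_J)/6 and q_J = (137 - 2q_M)/7.
Solving the pair: q_M = 458/19, q_J = 241/19.
Total output Q = 699/19, so price P = 242 - 2·(699/19) = 168.4211.

168.42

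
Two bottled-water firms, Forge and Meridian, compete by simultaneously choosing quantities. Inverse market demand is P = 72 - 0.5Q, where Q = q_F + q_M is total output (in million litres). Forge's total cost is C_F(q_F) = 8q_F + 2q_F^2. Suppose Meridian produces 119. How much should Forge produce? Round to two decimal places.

With the rival's output fixed at 119, Forge's profit is π_F = (72 - (1/2)·119 - (1/2)q_F)q_F - (8q_F + 2q_F²) = (25/2 - (1/2)q_F)q_F - (8q_F + 2q_F²).
∂π_F/∂q_F = 9/2 - 5q_F = 0, so q_F = 9/10.

0.90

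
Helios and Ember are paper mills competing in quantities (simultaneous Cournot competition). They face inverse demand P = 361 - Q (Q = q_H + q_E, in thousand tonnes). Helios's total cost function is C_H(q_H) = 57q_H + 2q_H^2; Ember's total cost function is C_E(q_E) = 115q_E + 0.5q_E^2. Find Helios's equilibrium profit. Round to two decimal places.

Helios's profit: π_H = (361 - Q)q_H - (57q_H + 2q_H²). Setting ∂π_H/∂q_H = 0: 304 - 6q_H - (q_E) = 0.
Ember's first-order condition: 246 - 3q_E - (q_H) = 0.
So q_H = (304 - q_E)/6 and q_E = (246 - q_H)/3.
Solving the pair: q_H = 666/17, q_E = 1172/17.
Price P = 361 - 1838/17 = 252.8824.
Helios's profit: 252.8824·(666/17) - 57·(666/17) - 2(666/17)² = 4604.3875.

4604.39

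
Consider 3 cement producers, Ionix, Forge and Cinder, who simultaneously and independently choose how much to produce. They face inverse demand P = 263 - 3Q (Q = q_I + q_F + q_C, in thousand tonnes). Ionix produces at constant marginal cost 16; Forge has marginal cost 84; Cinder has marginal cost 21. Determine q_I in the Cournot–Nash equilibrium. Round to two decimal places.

Ionix's profit: π_I = (263 - 3Q)q_I - (16q_I). Setting ∂π_I/∂q_I = 0: 247 - 6q_I - 3(q_F + q_C) = 0.
Forge's first-order condition: 179 - 6q_F - 3(q_I + q_C) = 0.
Cinder's first-order condition: 242 - 6q_C - 3(q_I + q_F) = 0.
Summing all 3 equations gives 668 − 12Q = 0, hence Q = 167/3.
Back-substituting: q_I = (247 − 167)/3 = 80/3, q_F = (179 − 167)/3 = 4, q_C = (242 − 167)/3 = 25.

26.67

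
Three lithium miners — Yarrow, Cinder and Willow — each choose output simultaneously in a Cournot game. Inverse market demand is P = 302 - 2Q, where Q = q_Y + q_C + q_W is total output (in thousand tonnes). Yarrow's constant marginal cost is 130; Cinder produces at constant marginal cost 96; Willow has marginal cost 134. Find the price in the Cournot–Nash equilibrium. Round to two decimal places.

Yarrow's profit: π_Y = (302 - 2Q)q_Y - (130q_Y). Setting ∂π_Y/∂q_Y = 0: 172 - 4q_Y - 2(q_C + q_W) = 0.
Cinder's profit: π_C = (302 - 2Q)q_C - (96q_C). Setting ∂π_C/∂q_C = 0: 206 - 4q_C - 2(q_Y + q_W) = 0.
Willow's first-order condition: 168 - 4q_W - 2(q_Y + q_C) = 0.
Adding the 3 first-order conditions: 546 − 8Q = 0, so Q = 273/4.
Back-substituting: q_Y = (172 − 273/2)/2 = 71/4, q_C = (206 − 273/2)/2 = 139/4, q_W = (168 − 273/2)/2 = 63/4.
Total output Q = 273/4, so price P = 302 - 2·(273/4) = 331/2.

165.50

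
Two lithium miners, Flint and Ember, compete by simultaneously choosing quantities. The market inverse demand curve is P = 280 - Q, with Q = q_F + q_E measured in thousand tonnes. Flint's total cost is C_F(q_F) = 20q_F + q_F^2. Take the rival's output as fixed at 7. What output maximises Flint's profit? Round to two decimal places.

63.25

With the rival's output fixed at 7, Flint's profit is π_F = (280 - 7 - q_F)q_F - (20q_F + q_F²) = (273 - q_F)q_F - (20q_F + q_F²).
∂π_F/∂q_F = 253 - 4q_F = 0, so q_F = 253/4.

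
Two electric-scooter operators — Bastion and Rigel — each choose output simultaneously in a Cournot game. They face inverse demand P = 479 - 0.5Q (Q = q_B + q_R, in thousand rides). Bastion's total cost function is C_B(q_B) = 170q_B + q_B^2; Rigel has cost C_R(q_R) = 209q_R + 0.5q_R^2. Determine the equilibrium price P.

Bastion's profit: π_B = (479 - 0.5Q)q_B - (170q_B + q_B²). Setting ∂π_B/∂q_B = 0: 309 - 3q_B - (1/2)(q_R) = 0.
Rigel's first-order condition: 270 - 2q_R - (1/2)(q_B) = 0.
Best responses: q_B = (309 - (1/2)q_R)/3, q_R = (270 - (1/2)q_B)/2.
Solving the pair: q_B = 84, q_R = 114.
Total output Q = 198, so price P = 479 - (1/2)·198 = 380.

380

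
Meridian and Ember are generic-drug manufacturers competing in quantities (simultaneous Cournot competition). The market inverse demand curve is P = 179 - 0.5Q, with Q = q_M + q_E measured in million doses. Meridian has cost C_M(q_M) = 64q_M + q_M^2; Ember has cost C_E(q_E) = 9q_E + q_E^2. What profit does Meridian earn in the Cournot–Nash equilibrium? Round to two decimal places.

1324.41

Meridian's profit: π_M = (179 - 0.5Q)q_M - (64q_M + q_M²). Setting ∂π_M/∂q_M = 0: 115 - 3q_M - (1/2)(q_E) = 0.
Ember's profit: π_E = (179 - 0.5Q)q_E - (9q_E + q_E²). Setting ∂π_E/∂q_E = 0: 170 - 3q_E - (1/2)(q_M) = 0.
Best responses: q_M = (115 - (1/2)q_E)/3, q_E = (170 - (1/2)q_M)/3.
Substituting one into the other gives q_M = 208/7 and q_E = 362/7.
Price P = 179 - (1/2)·(570/7) = 968/7.
Meridian's profit: (968/7)·(208/7) - 64·(208/7) - (208/7)² = 1324.4082.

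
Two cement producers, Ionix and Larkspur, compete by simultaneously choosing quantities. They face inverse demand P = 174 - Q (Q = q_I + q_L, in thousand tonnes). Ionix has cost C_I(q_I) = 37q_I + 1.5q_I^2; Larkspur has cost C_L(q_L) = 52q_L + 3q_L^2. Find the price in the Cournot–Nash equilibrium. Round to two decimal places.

136.90

Ionix's profit: π_I = (174 - Q)q_I - (37q_I + (3/2)q_I²). Setting ∂π_I/∂q_I = 0: 137 - 5q_I - (q_L) = 0.
Larkspur's profit: π_L = (174 - Q)q_L - (52q_L + 3q_L²). Setting ∂π_L/∂q_L = 0: 122 - 8q_L - (q_I) = 0.
So q_I = (137 - q_L)/5 and q_L = (122 - q_I)/8.
Substituting one into the other gives q_I = 974/39 and q_L = 473/39.
Total output Q = 1447/39, so price P = 174 - 1447/39 = 136.8974.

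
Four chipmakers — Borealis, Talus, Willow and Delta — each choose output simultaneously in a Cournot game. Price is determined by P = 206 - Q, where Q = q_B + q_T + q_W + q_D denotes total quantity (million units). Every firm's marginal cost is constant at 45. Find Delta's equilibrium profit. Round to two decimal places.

1036.84

A representative firm's profit is π_i = q_i(206 - Q) - 45q_i.
First-order condition (treating rivals' output as given): 161 - 2q_i - Σ_{j≠i} q_j = 0.
With identical firms every q_j equals q_i, so Σ_{j≠i} q_j = 3q_i and 161 = 5q_i, giving q_i = 161/5.
Price P = 206 - 644/5 = 386/5.
Delta's profit: (386/5 - 45)·(161/5) = 1036.8400.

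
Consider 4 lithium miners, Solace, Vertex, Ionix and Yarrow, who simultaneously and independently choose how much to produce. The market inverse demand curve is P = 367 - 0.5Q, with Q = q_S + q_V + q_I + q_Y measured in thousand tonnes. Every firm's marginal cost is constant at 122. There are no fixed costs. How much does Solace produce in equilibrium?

A representative firm's profit is π_i = q_i(367 - 0.5Q) - 122q_i.
Setting ∂π_i/∂q_i = 0 with rivals' quantities fixed: 245 - q_i - (1/2)·Σ_{j≠i} q_j = 0.
By symmetry each firm produces the same amount; substituting Σ_{j≠i} q_j = 3q_i yields q_i = 245/(5/2) = 98.

98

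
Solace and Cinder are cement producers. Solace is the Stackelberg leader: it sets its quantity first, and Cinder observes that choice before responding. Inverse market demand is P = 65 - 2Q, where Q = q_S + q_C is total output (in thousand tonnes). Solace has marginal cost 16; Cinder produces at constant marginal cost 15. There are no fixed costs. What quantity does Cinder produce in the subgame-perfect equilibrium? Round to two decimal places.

The follower Cinder best-responds to any q_S: π_C = (65 - 2Q)q_C - 15q_C.
∂π_C/∂q_C = 50 - 2q_S - 4q_C = 0 gives the reaction function q_C = (50 - 2q_S)/4.
Solace substitutes q_C(q_S) into its own profit: π_S = q_S(65 - 2q_S - (50 - 2q_S)/2) - 16q_S = (40 - q_S)q_S - 16q_S.
Leader FOC: 24 - 2q_S = 0, so q_S = 12.
Then q_C = (50 - 2·12)/4 = 13/2.

6.50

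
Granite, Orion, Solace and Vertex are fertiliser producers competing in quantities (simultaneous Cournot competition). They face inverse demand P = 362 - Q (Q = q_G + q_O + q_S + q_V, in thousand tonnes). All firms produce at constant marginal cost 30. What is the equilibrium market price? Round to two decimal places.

A representative firm's profit is π_i = q_i(362 - Q) - 30q_i.
Setting ∂π_i/∂q_i = 0 with rivals' quantities fixed: 332 - 2q_i - Σ_{j≠i} q_j = 0.
With identical firms every q_j equals q_i, so Σ_{j≠i} q_j = 3q_i and 332 = 5q_i, giving q_i = 332/5.
Total output Q = 1328/5, so price P = 362 - 1328/5 = 482/5.

96.40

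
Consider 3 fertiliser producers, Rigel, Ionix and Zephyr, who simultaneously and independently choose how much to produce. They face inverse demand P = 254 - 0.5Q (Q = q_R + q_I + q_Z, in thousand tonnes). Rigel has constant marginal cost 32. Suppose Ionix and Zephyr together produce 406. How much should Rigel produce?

With rivals' combined output fixed at 406, Rigel's profit is π_R = (254 - (1/2)·406 - (1/2)q_R)q_R - (32q_R) = (51 - (1/2)q_R)q_R - (32q_R).
∂π_R/∂q_R = 19 - q_R = 0, so q_R = 19.

19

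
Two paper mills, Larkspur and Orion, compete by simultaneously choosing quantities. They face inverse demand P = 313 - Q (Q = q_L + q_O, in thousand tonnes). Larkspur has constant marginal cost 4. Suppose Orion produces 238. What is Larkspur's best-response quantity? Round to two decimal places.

With the rival's output fixed at 238, Larkspur's profit is π_L = (313 - 238 - q_L)q_L - (4q_L) = (75 - q_L)q_L - (4q_L).
∂π_L/∂q_L = 71 - 2q_L = 0, so q_L = 71/2.

35.50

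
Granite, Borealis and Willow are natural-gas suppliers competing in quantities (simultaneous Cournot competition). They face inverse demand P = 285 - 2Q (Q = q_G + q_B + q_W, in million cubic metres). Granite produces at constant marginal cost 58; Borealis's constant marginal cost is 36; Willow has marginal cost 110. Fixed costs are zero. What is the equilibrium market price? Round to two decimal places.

122.25

Granite's profit: π_G = (285 - 2Q)q_G - (58q_G). Setting ∂π_G/∂q_G = 0: 227 - 4q_G - 2(q_B + q_W) = 0.
Borealis's profit: π_B = (285 - 2Q)q_B - (36q_B). Setting ∂π_B/∂q_B = 0: 249 - 4q_B - 2(q_G + q_W) = 0.
Willow's first-order condition: 175 - 4q_W - 2(q_G + q_B) = 0.
Summing all 3 equations gives 651 − 8Q = 0, hence Q = 651/8.
Back-substituting: q_G = (227 − 651/4)/2 = 257/8, q_B = (249 − 651/4)/2 = 345/8, q_W = (175 − 651/4)/2 = 49/8.
Total output Q = 651/8, so price P = 285 - 2·(651/8) = 489/4.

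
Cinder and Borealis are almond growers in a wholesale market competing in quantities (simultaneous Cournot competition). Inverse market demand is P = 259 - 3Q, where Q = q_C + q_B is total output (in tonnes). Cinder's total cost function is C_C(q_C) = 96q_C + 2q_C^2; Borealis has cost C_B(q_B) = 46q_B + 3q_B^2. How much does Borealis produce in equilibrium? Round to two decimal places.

14.78

Cinder's profit: π_C = (259 - 3Q)q_C - (96q_C + 2q_C²). Setting ∂π_C/∂q_C = 0: 163 - 10q_C - 3(q_B) = 0.
Borealis's profit: π_B = (259 - 3Q)q_B - (46q_B + 3q_B²). Setting ∂π_B/∂q_B = 0: 213 - 12q_B - 3(q_C) = 0.
So q_C = (163 - 3q_B)/10 and q_B = (213 - 3q_C)/12.
Substituting one into the other gives q_C = 439/37 and q_B = 547/37.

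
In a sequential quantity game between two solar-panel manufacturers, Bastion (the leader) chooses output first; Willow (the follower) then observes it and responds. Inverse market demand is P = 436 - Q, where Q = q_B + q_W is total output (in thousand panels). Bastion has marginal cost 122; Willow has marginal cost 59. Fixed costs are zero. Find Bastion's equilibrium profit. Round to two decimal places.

The follower Willow best-responds to any q_B: π_W = (436 - Q)q_W - 59q_W.
∂π_W/∂q_W = 377 - q_B - 2q_W = 0 gives the reaction function q_W = (377 - q_B)/2.
The leader anticipates this reaction. Substituting into P = 436 - Q gives P = 495/2 - (1/2)q_B, so π_B = (495/2 - (1/2)q_B)q_B - 122q_B.
Maximising: ∂π_B/∂q_B = 251/2 - q_B = 0, giving q_B = 251/2.
Then q_W = (377 - 251/2)/2 = 503/4.
Price P = 436 - 1005/4 = 739/4.
Bastion's profit: (739/4 - 122)·(251/2) = 7875.1250.

7875.13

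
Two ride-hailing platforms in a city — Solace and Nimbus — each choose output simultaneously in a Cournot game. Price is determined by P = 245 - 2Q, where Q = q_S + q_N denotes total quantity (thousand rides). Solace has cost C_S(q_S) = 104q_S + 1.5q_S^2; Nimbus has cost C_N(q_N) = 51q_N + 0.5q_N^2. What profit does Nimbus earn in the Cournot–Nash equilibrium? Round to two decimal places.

3011.90

Solace's profit: π_S = (245 - 2Q)q_S - (104q_S + (3/2)q_S²). Setting ∂π_S/∂q_S = 0: 141 - 7q_S - 2(q_N) = 0.
Nimbus's first-order condition: 194 - 5q_N - 2(q_S) = 0.
Rearranging gives the reaction functions q_S = (141 - 2q_N)/7 and q_N = (194 - 2q_S)/5.
Solving the pair: q_S = 317/31, q_N = 1076/31.
Price P = 245 - 2·(1393/31) = 155.1290.
Nimbus's profit: 155.1290·(1076/31) - 51·(1076/31) - (1/2)(1076/31)² = 3011.9043.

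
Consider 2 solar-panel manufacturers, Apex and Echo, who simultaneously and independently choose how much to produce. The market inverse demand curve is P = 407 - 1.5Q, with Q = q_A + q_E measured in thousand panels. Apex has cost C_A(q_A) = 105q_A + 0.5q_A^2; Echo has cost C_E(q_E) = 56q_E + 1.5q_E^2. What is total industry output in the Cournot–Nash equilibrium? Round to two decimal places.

102.83

Apex's profit: π_A = (407 - 1.5Q)q_A - (105q_A + (1/2)q_A²). Setting ∂π_A/∂q_A = 0: 302 - 4q_A - (3/2)(q_E) = 0.
Echo's profit: π_E = (407 - 1.5Q)q_E - (56q_E + (3/2)q_E²). Setting ∂π_E/∂q_E = 0: 351 - 6q_E - (3/2)(q_A) = 0.
Rearranging gives the reaction functions q_A = (302 - (3/2)q_E)/4 and q_E = (351 - (3/2)q_A)/6.
Substituting one into the other gives q_A = 1714/29 and q_E = 1268/29.
Total output Q = 1714/29 + 1268/29 = 102.8276.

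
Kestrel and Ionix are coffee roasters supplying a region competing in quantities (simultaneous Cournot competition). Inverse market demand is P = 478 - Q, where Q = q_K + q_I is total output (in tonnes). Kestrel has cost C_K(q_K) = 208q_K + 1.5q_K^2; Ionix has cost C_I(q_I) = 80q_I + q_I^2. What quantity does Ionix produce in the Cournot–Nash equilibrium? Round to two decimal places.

90.53

Kestrel's profit: π_K = (478 - Q)q_K - (208q_K + (3/2)q_K²). Setting ∂π_K/∂q_K = 0: 270 - 5q_K - (q_I) = 0.
Ionix's first-order condition: 398 - 4q_I - (q_K) = 0.
Best responses: q_K = (270 - q_I)/5, q_I = (398 - q_K)/4.
Substituting one into the other gives q_K = 682/19 and q_I = 1720/19.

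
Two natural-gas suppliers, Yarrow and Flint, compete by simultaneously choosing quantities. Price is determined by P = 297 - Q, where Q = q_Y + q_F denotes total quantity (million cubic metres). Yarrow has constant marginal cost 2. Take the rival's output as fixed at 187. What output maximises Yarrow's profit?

With the rival's output fixed at 187, Yarrow's profit is π_Y = (297 - 187 - q_Y)q_Y - (2q_Y) = (110 - q_Y)q_Y - (2q_Y).
∂π_Y/∂q_Y = 108 - 2q_Y = 0, so q_Y = 54.

54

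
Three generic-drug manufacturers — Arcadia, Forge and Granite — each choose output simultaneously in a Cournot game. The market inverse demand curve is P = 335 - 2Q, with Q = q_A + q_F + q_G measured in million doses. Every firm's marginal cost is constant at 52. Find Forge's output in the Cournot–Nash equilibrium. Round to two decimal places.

35.38

A representative firm's profit is π_i = q_i(335 - 2Q) - 52q_i.
Setting ∂π_i/∂q_i = 0 with rivals' quantities fixed: 283 - 4q_i - 2·Σ_{j≠i} q_j = 0.
By symmetry each firm produces the same amount; substituting Σ_{j≠i} q_j = 2q_i yields q_i = 283/8.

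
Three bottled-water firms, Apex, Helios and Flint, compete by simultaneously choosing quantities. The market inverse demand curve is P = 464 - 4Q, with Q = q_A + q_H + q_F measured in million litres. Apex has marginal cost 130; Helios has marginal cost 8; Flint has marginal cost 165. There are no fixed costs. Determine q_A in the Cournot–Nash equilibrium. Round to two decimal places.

15.44

Apex's profit: π_A = (464 - 4Q)q_A - (130q_A). Setting ∂π_A/∂q_A = 0: 334 - 8q_A - 4(q_H + q_F) = 0.
Helios's first-order condition: 456 - 8q_H - 4(q_A + q_F) = 0.
Flint's profit: π_F = (464 - 4Q)q_F - (165q_F). Setting ∂π_F/∂q_F = 0: 299 - 8q_F - 4(q_A + q_H) = 0.
Adding the 3 conditions: 1089 − 8Q − 8Q = 0, i.e. Q = 1089/16.
Back-substituting: q_A = (334 − 1089/4)/4 = 247/16, q_H = (456 − 1089/4)/4 = 735/16, q_F = (299 − 1089/4)/4 = 107/16.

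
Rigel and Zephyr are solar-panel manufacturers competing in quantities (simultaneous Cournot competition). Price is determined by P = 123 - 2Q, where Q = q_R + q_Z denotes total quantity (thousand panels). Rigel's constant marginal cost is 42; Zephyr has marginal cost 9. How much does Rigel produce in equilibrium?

8

Rigel's profit: π_R = (123 - 2Q)q_R - (42q_R). Setting ∂π_R/∂q_R = 0: 81 - 4q_R - 2(q_Z) = 0.
Zephyr's profit: π_Z = (123 - 2Q)q_Z - (9q_Z). Setting ∂π_Z/∂q_Z = 0: 114 - 4q_Z - 2(q_R) = 0.
Rearranging gives the reaction functions q_R = (81 - 2q_Z)/4 and q_Z = (114 - 2q_R)/4.
Substituting one into the other gives q_R = 8 and q_Z = 49/2.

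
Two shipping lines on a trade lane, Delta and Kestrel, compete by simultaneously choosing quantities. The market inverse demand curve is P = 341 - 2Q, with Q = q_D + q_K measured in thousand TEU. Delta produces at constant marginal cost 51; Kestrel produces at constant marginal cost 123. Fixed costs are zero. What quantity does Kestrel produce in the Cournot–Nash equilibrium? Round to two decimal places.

24.33

Delta's profit: π_D = (341 - 2Q)q_D - (51q_D). Setting ∂π_D/∂q_D = 0: 290 - 4q_D - 2(q_K) = 0.
Kestrel's first-order condition: 218 - 4q_K - 2(q_D) = 0.
Best responses: q_D = (290 - 2q_K)/4, q_K = (218 - 2q_D)/4.
Solving the pair: q_D = 181/3, q_K = 73/3.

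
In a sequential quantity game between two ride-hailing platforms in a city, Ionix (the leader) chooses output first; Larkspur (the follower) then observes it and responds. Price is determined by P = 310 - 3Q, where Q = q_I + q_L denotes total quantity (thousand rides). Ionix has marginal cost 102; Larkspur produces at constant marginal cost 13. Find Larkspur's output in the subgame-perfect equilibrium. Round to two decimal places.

The follower Larkspur best-responds to any q_I: π_L = (310 - 3Q)q_L - 13q_L.
Setting the follower's marginal profit to zero, 297 - 3q_I - 6q_L = 0, i.e. q_L = (297 - 3q_I)/6.
Ionix substitutes q_L(q_I) into its own profit: π_I = q_I(310 - 3q_I - (297 - 3q_I)/2) - 102q_I = (323/2 - (3/2)q_I)q_I - 102q_I.
Maximising: ∂π_I/∂q_I = 119/2 - 3q_I = 0, giving q_I = 119/6.
Then q_L = (297 - 3·(119/6))/6 = 475/12.

39.58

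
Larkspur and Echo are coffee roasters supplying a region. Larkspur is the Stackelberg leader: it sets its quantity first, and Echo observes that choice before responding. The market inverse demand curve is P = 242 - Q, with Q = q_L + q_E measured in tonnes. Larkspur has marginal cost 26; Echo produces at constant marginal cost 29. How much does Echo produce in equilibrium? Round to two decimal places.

Solve by backward induction. Given q_L, the follower Echo maximises π_E = (242 - q_L - q_E)q_E - 29q_E.
∂π_E/∂q_E = 213 - q_L - 2q_E = 0 gives the reaction function q_E = (213 - q_L)/2.
The leader anticipates this reaction. Substituting into P = 242 - Q gives P = 271/2 - (1/2)q_L, so π_L = (271/2 - (1/2)q_L)q_L - 26q_L.
Leader FOC: 219/2 - q_L = 0, so q_L = 219/2.
Then q_E = (213 - 219/2)/2 = 207/4.

51.75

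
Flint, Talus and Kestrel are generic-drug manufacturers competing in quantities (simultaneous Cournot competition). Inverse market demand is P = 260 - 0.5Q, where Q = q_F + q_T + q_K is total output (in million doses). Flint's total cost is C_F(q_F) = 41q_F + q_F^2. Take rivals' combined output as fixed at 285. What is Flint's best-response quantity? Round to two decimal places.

With rivals' combined output fixed at 285, Flint's profit is π_F = (260 - (1/2)·285 - (1/2)q_F)q_F - (41q_F + q_F²) = (235/2 - (1/2)q_F)q_F - (41q_F + q_F²).
∂π_F/∂q_F = 153/2 - 3q_F = 0, so q_F = 51/2.

25.50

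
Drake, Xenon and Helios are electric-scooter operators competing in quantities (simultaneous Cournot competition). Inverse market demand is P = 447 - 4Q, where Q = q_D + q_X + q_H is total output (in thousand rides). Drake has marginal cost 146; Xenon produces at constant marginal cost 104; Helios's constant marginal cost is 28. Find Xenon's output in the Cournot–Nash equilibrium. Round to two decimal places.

19.31

Drake's profit: π_D = (447 - 4Q)q_D - (146q_D). Setting ∂π_D/∂q_D = 0: 301 - 8q_D - 4(q_X + q_H) = 0.
Xenon's profit: π_X = (447 - 4Q)q_X - (104q_X). Setting ∂π_X/∂q_X = 0: 343 - 8q_X - 4(q_D + q_H) = 0.
Helios's first-order condition: 419 - 8q_H - 4(q_D + q_X) = 0.
Summing all 3 equations gives 1063 − 16Q = 0, hence Q = 1063/16.
Back-substituting: q_D = (301 − 1063/4)/4 = 141/16, q_X = (343 − 1063/4)/4 = 309/16, q_H = (419 − 1063/4)/4 = 613/16.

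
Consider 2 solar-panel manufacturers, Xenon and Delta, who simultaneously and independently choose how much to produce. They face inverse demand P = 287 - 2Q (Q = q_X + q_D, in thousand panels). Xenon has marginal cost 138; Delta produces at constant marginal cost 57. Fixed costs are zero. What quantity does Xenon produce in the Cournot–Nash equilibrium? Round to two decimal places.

11.33

Xenon's profit: π_X = (287 - 2Q)q_X - (138q_X). Setting ∂π_X/∂q_X = 0: 149 - 4q_X - 2(q_D) = 0.
Delta's profit: π_D = (287 - 2Q)q_D - (57q_D). Setting ∂π_D/∂q_D = 0: 230 - 4q_D - 2(q_X) = 0.
Best responses: q_X = (149 - 2q_D)/4, q_D = (230 - 2q_X)/4.
Substituting one into the other gives q_X = 34/3 and q_D = 311/6.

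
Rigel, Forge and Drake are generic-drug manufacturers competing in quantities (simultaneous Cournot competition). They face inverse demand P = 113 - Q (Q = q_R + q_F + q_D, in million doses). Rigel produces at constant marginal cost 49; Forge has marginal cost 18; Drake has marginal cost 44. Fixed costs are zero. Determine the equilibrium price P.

Rigel's profit: π_R = (113 - Q)q_R - (49q_R). Setting ∂π_R/∂q_R = 0: 64 - 2q_R - (q_F + q_D) = 0.
Forge's first-order condition: 95 - 2q_F - (q_R + q_D) = 0.
Drake's profit: π_D = (113 - Q)q_D - (44q_D). Setting ∂π_D/∂q_D = 0: 69 - 2q_D - (q_R + q_F) = 0.
Adding the 3 conditions: 228 − 2Q − 2Q = 0, i.e. Q = 57.
Back-substituting: q_R = (64 − 57) = 7, q_F = (95 − 57) = 38, q_D = (69 − 57) = 12.
Total output Q = 57, so price P = 113 - 57 = 56.

56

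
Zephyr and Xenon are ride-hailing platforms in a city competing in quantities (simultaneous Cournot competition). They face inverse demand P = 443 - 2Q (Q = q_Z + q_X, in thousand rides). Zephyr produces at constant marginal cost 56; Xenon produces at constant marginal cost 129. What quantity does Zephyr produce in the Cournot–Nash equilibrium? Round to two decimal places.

Zephyr's profit: π_Z = (443 - 2Q)q_Z - (56q_Z). Setting ∂π_Z/∂q_Z = 0: 387 - 4q_Z - 2(q_X) = 0.
Xenon's first-order condition: 314 - 4q_X - 2(q_Z) = 0.
Best responses: q_Z = (387 - 2q_X)/4, q_X = (314 - 2q_Z)/4.
Substituting one into the other gives q_Z = 230/3 and q_X = 241/6.

76.67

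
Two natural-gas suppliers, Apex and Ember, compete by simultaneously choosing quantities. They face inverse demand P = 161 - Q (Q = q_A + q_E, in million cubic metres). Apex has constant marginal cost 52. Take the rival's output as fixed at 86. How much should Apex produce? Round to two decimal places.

11.50

With the rival's output fixed at 86, Apex's profit is π_A = (161 - 86 - q_A)q_A - (52q_A) = (75 - q_A)q_A - (52q_A).
∂π_A/∂q_A = 23 - 2q_A = 0, so q_A = 23/2.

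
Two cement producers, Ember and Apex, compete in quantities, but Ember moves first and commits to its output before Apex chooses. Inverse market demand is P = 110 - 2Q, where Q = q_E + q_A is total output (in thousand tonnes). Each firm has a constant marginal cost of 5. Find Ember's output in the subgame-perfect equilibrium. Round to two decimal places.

Solve by backward induction. Given q_E, the follower Apex maximises π_A = (110 - 2q_E - 2q_A)q_A - 5q_A.
∂π_A/∂q_A = 105 - 2q_E - 4q_A = 0 gives the reaction function q_A = (105 - 2q_E)/4.
The leader anticipates this reaction. Substituting into P = 110 - 2Q gives P = 115/2 - q_E, so π_E = (115/2 - q_E)q_E - 5q_E.
Leader FOC: 105/2 - 2q_E = 0, so q_E = 105/4.
Then q_A = (105 - 2·(105/4))/4 = 105/8.

26.25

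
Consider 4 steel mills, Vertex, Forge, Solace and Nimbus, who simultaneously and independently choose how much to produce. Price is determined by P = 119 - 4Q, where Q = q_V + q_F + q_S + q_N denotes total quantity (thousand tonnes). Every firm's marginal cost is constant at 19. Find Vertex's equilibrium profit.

100

Each firm earns π_i = (119 - 4Q)q_i - 19q_i.
Setting ∂π_i/∂q_i = 0 with rivals' quantities fixed: 100 - 8q_i - 4·Σ_{j≠i} q_j = 0.
By symmetry each firm produces the same amount; substituting Σ_{j≠i} q_j = 3q_i yields q_i = 100/20 = 5.
Price P = 119 - 4·20 = 39.
Vertex's profit: (39 - 19)·5 = 100.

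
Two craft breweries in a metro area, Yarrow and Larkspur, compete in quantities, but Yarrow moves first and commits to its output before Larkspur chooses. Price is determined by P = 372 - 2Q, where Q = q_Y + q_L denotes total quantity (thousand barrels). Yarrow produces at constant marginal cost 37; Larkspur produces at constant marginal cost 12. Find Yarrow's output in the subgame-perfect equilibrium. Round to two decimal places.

77.50

The follower Larkspur best-responds to any q_Y: π_L = (372 - 2Q)q_L - 12q_L.
Setting the follower's marginal profit to zero, 360 - 2q_Y - 4q_L = 0, i.e. q_L = (360 - 2q_Y)/4.
The leader anticipates this reaction. Substituting into P = 372 - 2Q gives P = 192 - q_Y, so π_Y = (192 - q_Y)q_Y - 37q_Y.
Leader FOC: 155 - 2q_Y = 0, so q_Y = 155/2.
Then q_L = (360 - 2·(155/2))/4 = 205/4.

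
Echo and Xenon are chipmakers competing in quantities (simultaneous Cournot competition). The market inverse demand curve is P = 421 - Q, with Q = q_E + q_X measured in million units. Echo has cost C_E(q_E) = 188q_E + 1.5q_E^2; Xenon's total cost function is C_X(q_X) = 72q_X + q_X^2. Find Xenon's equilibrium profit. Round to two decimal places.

Echo's profit: π_E = (421 - Q)q_E - (188q_E + (3/2)q_E²). Setting ∂π_E/∂q_E = 0: 233 - 5q_E - (q_X) = 0.
Xenon's first-order condition: 349 - 4q_X - (q_E) = 0.
Best responses: q_E = (233 - q_X)/5, q_X = (349 - q_E)/4.
Substituting one into the other gives q_E = 583/19 and q_X = 1512/19.
Price P = 421 - 110.2632 = 310.7368.
Xenon's profit: 310.7368·(1512/19) - 72·(1512/19) - (1512/19)² = 12665.6177.

12665.62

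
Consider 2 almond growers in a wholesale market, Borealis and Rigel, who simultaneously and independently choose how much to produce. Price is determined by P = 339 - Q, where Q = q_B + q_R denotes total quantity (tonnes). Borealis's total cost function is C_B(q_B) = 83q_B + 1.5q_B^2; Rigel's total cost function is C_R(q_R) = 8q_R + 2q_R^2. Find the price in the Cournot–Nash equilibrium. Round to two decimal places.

Borealis's profit: π_B = (339 - Q)q_B - (83q_B + (3/2)q_B²). Setting ∂π_B/∂q_B = 0: 256 - 5q_B - (q_R) = 0.
Rigel's profit: π_R = (339 - Q)q_R - (8q_R + 2q_R²). Setting ∂π_R/∂q_R = 0: 331 - 6q_R - (q_B) = 0.
Rearranging gives the reaction functions q_B = (256 - q_R)/5 and q_R = (331 - q_B)/6.
Substituting one into the other gives q_B = 1205/29 and q_R = 1399/29.
Total output Q = 89.7931, so price P = 339 - 89.7931 = 249.2069.

249.21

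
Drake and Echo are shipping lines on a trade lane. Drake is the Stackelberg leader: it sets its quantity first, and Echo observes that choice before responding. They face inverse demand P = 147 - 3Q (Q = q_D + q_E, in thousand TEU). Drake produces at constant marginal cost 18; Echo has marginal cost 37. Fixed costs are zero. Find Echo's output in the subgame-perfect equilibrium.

6

Solve by backward induction. Given q_D, the follower Echo maximises π_E = (147 - 3q_D - 3q_E)q_E - 37q_E.
∂π_E/∂q_E = 110 - 3q_D - 6q_E = 0 gives the reaction function q_E = (110 - 3q_D)/6.
Drake substitutes q_E(q_D) into its own profit: π_D = q_D(147 - 3q_D - (110 - 3q_D)/2) - 18q_D = (92 - (3/2)q_D)q_D - 18q_D.
Maximising: ∂π_D/∂q_D = 74 - 3q_D = 0, giving q_D = 74/3.
Then q_E = (110 - 3·(74/3))/6 = 6.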